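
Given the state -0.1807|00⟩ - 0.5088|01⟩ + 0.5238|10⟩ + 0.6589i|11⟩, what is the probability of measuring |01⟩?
0.2589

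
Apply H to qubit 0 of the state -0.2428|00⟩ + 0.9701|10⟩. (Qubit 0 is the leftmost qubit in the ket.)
0.5143|00⟩ - 0.8576|10⟩

H on qubit 0 mixes each pair of kets that differ only in qubit 0: amplitudes (a, b) of (|…0…⟩, |…1…⟩) become ((a + b)/√2, (a − b)/√2). Kets absent from the input have amplitude 0.
(|00⟩, |10⟩): (a, b) = (-0.2428, 0.9701) → (0.5143, -0.8576)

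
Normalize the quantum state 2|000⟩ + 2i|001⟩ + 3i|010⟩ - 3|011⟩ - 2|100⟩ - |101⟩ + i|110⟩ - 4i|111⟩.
0.2887|000⟩ + 0.2887i|001⟩ + 0.433i|010⟩ - 0.433|011⟩ - 0.2887|100⟩ - 0.1443|101⟩ + 0.1443i|110⟩ - (1/√3)i|111⟩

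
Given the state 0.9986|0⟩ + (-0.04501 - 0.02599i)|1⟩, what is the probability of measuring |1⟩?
0.002701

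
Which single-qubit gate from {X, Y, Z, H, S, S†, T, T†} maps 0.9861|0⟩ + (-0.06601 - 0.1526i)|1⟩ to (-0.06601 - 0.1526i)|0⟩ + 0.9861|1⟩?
X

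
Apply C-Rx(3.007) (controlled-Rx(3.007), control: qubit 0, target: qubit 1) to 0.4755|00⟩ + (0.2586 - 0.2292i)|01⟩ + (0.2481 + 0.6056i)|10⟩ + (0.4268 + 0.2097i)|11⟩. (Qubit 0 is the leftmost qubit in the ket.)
0.4755|00⟩ + (0.2586 - 0.2292i)|01⟩ + (0.2259 - 0.3851i)|10⟩ + (0.6329 - 0.2334i)|11⟩

C-Rx(3.007) leaves the control-|0⟩ kets |00⟩, |01⟩ unchanged and applies Rx(3.007) to qubit 1 on the control-|1⟩ pair (|10⟩, |11⟩).
Rx(3.007) = [[cos(θ/2), −i·sin(θ/2)], [−i·sin(θ/2), cos(θ/2)]]; θ = 3.007, cos(θ/2) ≈ 0.0672455, sin(θ/2) ≈ 0.997736.
With a = amp(|10⟩) = (0.2481 + 0.6056i) and b = amp(|11⟩) = (0.4268 + 0.2097i):
new amp(|10⟩) = (0.0672455)·a + (-0.997736i)·b = (0.2259 - 0.3851i)
new amp(|11⟩) = (-0.997736i)·a + (0.0672455)·b = (0.6329 - 0.2334i)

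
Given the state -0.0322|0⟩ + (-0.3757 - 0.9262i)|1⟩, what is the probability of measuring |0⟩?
0.001037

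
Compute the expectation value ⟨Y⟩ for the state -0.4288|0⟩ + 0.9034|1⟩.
0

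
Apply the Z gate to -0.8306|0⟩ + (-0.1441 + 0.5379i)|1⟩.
-0.8306|0⟩ + (0.1441 - 0.5379i)|1⟩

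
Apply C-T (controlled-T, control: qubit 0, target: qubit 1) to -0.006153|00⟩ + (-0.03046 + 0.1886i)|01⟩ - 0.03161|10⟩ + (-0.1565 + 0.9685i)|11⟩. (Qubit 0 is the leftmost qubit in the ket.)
-0.006153|00⟩ + (-0.03046 + 0.1886i)|01⟩ - 0.03161|10⟩ + (-0.7955 + 0.5742i)|11⟩

C-T leaves the control-|0⟩ kets |00⟩, |01⟩ unchanged and applies T to qubit 1 on the control-|1⟩ pair (|10⟩, |11⟩).
T = [[1, 0], [0, (1/√2 + (1/√2)i)]].
With a = amp(|10⟩) = -0.03161 and b = amp(|11⟩) = (-0.1565 + 0.9685i):
new amp(|10⟩) = (1)·a = -0.03161
new amp(|11⟩) = (1/√2 + (1/√2)i)·b = (-0.7955 + 0.5742i)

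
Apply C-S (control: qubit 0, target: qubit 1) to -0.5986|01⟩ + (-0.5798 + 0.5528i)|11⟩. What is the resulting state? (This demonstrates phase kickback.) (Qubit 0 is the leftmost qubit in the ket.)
-0.5986|01⟩ + (-0.5528 - 0.5798i)|11⟩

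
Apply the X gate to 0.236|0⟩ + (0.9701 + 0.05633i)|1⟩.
(0.9701 + 0.05633i)|0⟩ + 0.236|1⟩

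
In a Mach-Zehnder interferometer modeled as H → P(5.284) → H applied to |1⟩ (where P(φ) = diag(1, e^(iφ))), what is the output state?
(0.2295 + 0.4205i)|0⟩ + (0.7705 - 0.4205i)|1⟩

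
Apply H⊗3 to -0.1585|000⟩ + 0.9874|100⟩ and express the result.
0.2931|000⟩ + 0.2931|001⟩ + 0.2931|010⟩ + 0.2931|011⟩ - 0.4051|100⟩ - 0.4051|101⟩ - 0.4051|110⟩ - 0.4051|111⟩

H⊗3 gives amp(|y⟩) = (1/2√2) Σ_x (−1)^(x·y) amp(|x⟩), where x·y is the number of positions in which both x and y have a 1.
|000⟩: (-0.1585 + 0.9874)/(2√2) = 0.2931
|001⟩: (-0.1585 + 0.9874)/(2√2) = 0.2931
|010⟩: (-0.1585 + 0.9874)/(2√2) = 0.2931
|011⟩: (-0.1585 + 0.9874)/(2√2) = 0.2931
|100⟩: (-0.1585 - 0.9874)/(2√2) = -0.4051
|101⟩: (-0.1585 - 0.9874)/(2√2) = -0.4051
|110⟩: (-0.1585 - 0.9874)/(2√2) = -0.4051
|111⟩: (-0.1585 - 0.9874)/(2√2) = -0.4051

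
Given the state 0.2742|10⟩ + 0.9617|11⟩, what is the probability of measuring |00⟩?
0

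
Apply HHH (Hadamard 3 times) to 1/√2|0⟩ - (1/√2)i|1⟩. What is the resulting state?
(1/2 - (1/2)i)|0⟩ + (1/2 + (1/2)i)|1⟩

H² = I, so H^3 = H: a single Hadamard. With (a, b) = (1/√2, -(1/√2)i), H gives ((a + b)/√2, (a − b)/√2) = ((1/2 - (1/2)i), (1/2 + (1/2)i)).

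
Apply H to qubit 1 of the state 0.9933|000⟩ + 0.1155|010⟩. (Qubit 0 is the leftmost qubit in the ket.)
0.784|000⟩ + 0.6207|010⟩

H on qubit 1 mixes each pair of kets that differ only in qubit 1: amplitudes (a, b) of (|…0…⟩, |…1…⟩) become ((a + b)/√2, (a − b)/√2). Kets absent from the input have amplitude 0.
(|000⟩, |010⟩): (a, b) = (0.9933, 0.1155) → (0.784, 0.6207)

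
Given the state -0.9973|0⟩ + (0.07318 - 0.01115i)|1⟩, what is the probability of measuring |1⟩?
0.00548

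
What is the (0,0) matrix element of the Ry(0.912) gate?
0.8978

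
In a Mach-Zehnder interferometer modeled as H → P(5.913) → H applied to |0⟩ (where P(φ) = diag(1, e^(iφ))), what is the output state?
(0.9661 - 0.1809i)|0⟩ + (0.03387 + 0.1809i)|1⟩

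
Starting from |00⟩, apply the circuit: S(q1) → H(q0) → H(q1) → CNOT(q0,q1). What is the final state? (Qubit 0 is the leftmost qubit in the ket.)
1/2|00⟩ + 1/2|01⟩ + 1/2|10⟩ + 1/2|11⟩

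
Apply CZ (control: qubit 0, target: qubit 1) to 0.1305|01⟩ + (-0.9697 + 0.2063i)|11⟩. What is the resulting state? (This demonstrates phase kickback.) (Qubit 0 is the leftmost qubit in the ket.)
0.1305|01⟩ + (0.9697 - 0.2063i)|11⟩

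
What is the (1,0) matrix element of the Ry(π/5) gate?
0.309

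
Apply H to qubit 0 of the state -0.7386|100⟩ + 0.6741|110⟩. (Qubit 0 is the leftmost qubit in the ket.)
-0.5223|000⟩ + 0.4767|010⟩ + 0.5223|100⟩ - 0.4767|110⟩

H on qubit 0 mixes each pair of kets that differ only in qubit 0: amplitudes (a, b) of (|…0…⟩, |…1…⟩) become ((a + b)/√2, (a − b)/√2). Kets absent from the input have amplitude 0.
(|000⟩, |100⟩): (a, b) = (0, -0.7386) → (-0.5223, 0.5223)
(|010⟩, |110⟩): (a, b) = (0, 0.6741) → (0.4767, -0.4767)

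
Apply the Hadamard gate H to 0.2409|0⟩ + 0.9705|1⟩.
0.8566|0⟩ - 0.5159|1⟩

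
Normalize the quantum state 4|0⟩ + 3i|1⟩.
0.8|0⟩ + 0.6i|1⟩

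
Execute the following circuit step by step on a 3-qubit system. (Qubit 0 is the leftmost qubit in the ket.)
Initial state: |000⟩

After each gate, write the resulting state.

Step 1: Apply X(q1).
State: |010⟩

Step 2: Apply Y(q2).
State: i|011⟩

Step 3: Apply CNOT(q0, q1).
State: i|011⟩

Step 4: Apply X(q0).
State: i|111⟩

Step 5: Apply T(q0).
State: (-1/√2 + (1/√2)i)|111⟩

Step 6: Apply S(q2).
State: (-1/√2 - (1/√2)i)|111⟩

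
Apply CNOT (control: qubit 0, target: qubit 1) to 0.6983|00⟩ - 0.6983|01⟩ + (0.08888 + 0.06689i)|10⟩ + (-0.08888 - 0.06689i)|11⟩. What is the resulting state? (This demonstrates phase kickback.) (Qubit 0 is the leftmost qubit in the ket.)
0.6983|00⟩ - 0.6983|01⟩ + (-0.08888 - 0.06689i)|10⟩ + (0.08888 + 0.06689i)|11⟩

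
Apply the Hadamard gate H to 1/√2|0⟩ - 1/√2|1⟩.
|1⟩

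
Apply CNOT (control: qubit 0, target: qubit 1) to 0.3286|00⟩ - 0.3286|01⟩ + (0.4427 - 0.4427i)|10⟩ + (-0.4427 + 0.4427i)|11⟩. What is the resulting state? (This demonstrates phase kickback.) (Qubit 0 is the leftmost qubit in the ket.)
0.3286|00⟩ - 0.3286|01⟩ + (-0.4427 + 0.4427i)|10⟩ + (0.4427 - 0.4427i)|11⟩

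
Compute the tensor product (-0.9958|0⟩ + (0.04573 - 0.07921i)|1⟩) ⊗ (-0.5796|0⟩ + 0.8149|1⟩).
0.5772|00⟩ - 0.8115|01⟩ + (-0.02651 + 0.04591i)|10⟩ + (0.03727 - 0.06455i)|11⟩

amp(|b₁b₂…⟩) = product of the factor amplitudes for bits b₁, b₂, …; only kets whose every factor amplitude is nonzero survive.
|00⟩: (-0.9958)(-0.5796) = 0.5772
|01⟩: (-0.9958)(0.8149) = -0.8115
|10⟩: (0.04573 - 0.07921i)(-0.5796) = (-0.02651 + 0.04591i)
|11⟩: (0.04573 - 0.07921i)(0.8149) = (0.03727 - 0.06455i)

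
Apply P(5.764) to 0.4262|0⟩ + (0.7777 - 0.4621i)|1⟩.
0.4262|0⟩ + (0.4459 - 0.7871i)|1⟩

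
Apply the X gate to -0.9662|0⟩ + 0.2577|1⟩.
0.2577|0⟩ - 0.9662|1⟩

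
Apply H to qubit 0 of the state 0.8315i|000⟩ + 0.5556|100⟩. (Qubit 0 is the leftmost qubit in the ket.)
(0.3929 + 0.588i)|000⟩ + (-0.3929 + 0.588i)|100⟩

H on qubit 0 mixes each pair of kets that differ only in qubit 0: amplitudes (a, b) of (|…0…⟩, |…1…⟩) become ((a + b)/√2, (a − b)/√2). Kets absent from the input have amplitude 0.
(|000⟩, |100⟩): (a, b) = (0.8315i, 0.5556) → ((0.3929 + 0.588i), (-0.3929 + 0.588i))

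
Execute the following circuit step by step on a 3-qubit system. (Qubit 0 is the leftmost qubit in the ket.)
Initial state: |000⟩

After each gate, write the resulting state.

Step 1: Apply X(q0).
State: |100⟩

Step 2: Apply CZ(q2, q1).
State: |100⟩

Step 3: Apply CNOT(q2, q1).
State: |100⟩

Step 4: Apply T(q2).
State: |100⟩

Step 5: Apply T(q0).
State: (1/√2 + (1/√2)i)|100⟩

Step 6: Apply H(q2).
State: (1/2 + (1/2)i)|100⟩ + (1/2 + (1/2)i)|101⟩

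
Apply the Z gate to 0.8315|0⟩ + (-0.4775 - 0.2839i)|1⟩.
0.8315|0⟩ + (0.4775 + 0.2839i)|1⟩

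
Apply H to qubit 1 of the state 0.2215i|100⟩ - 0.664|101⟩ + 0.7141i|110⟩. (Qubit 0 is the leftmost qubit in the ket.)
0.6616i|100⟩ - 0.4695|101⟩ - 0.3483i|110⟩ - 0.4695|111⟩

H on qubit 1 mixes each pair of kets that differ only in qubit 1: amplitudes (a, b) of (|…0…⟩, |…1…⟩) become ((a + b)/√2, (a − b)/√2). Kets absent from the input have amplitude 0.
(|100⟩, |110⟩): (a, b) = (0.2215i, 0.7141i) → (0.6616i, -0.3483i)
(|101⟩, |111⟩): (a, b) = (-0.664, 0) → (-0.4695, -0.4695)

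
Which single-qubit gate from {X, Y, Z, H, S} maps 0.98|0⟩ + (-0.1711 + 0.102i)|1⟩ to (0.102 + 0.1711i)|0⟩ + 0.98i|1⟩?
Y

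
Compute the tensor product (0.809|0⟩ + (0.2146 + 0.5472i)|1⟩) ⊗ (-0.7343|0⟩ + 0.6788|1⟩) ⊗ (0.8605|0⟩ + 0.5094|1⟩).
-0.5112|000⟩ - 0.3026|001⟩ + 0.4725|010⟩ + 0.2797|011⟩ + (-0.1356 - 0.3458i)|100⟩ + (-0.08027 - 0.2047i)|101⟩ + (0.1253 + 0.3196i)|110⟩ + (0.0742 + 0.1892i)|111⟩

amp(|b₁b₂…⟩) = product of the factor amplitudes for bits b₁, b₂, …; only kets whose every factor amplitude is nonzero survive.
|000⟩: (0.809)(-0.7343)(0.8605) = -0.5112
|001⟩: (0.809)(-0.7343)(0.5094) = -0.3026
|010⟩: (0.809)(0.6788)(0.8605) = 0.4725
|011⟩: (0.809)(0.6788)(0.5094) = 0.2797
|100⟩: (0.2146 + 0.5472i)(-0.7343)(0.8605) = (-0.1356 - 0.3458i)
|101⟩: (0.2146 + 0.5472i)(-0.7343)(0.5094) = (-0.08027 - 0.2047i)
|110⟩: (0.2146 + 0.5472i)(0.6788)(0.8605) = (0.1253 + 0.3196i)
|111⟩: (0.2146 + 0.5472i)(0.6788)(0.5094) = (0.0742 + 0.1892i)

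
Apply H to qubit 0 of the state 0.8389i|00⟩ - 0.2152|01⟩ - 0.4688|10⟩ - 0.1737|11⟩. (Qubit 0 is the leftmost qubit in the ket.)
(-0.3315 + 0.5932i)|00⟩ - 0.275|01⟩ + (0.3315 + 0.5932i)|10⟩ - 0.02934|11⟩

H on qubit 0 mixes each pair of kets that differ only in qubit 0: amplitudes (a, b) of (|…0…⟩, |…1…⟩) become ((a + b)/√2, (a − b)/√2). Kets absent from the input have amplitude 0.
(|00⟩, |10⟩): (a, b) = (0.8389i, -0.4688) → ((-0.3315 + 0.5932i), (0.3315 + 0.5932i))
(|01⟩, |11⟩): (a, b) = (-0.2152, -0.1737) → (-0.275, -0.02934)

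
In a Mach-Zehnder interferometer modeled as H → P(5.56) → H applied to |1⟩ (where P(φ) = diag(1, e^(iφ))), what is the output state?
(0.1251 + 0.3309i)|0⟩ + (0.8749 - 0.3309i)|1⟩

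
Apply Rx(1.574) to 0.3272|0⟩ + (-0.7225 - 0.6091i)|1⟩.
(-0.2004 + 0.5117i)|0⟩ + (-0.5101 - 0.6617i)|1⟩

Rx(1.574) = [[cos(θ/2), −i·sin(θ/2)], [−i·sin(θ/2), cos(θ/2)]]; θ = 1.574, cos(θ/2) ≈ 0.705973, sin(θ/2) ≈ 0.708239.
With a = amp(|0⟩) = 0.3272 and b = amp(|1⟩) = (-0.7225 - 0.6091i):
new amp(|0⟩) = (0.705973)·a + (-0.708239i)·b = (-0.2004 + 0.5117i)
new amp(|1⟩) = (-0.708239i)·a + (0.705973)·b = (-0.5101 - 0.6617i)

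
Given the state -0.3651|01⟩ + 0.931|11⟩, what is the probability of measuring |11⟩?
0.8668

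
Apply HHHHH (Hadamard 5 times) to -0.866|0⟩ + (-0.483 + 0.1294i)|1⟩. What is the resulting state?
(-0.9539 + 0.0915i)|0⟩ + (-0.2708 - 0.0915i)|1⟩

H² = I, so H^5 = H: a single Hadamard. With (a, b) = (-0.866, (-0.483 + 0.1294i)), H gives ((a + b)/√2, (a − b)/√2) = ((-0.9539 + 0.0915i), (-0.2708 - 0.0915i)).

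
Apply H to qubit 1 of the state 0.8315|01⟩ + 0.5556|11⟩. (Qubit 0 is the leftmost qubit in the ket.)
0.588|00⟩ - 0.588|01⟩ + 0.3929|10⟩ - 0.3929|11⟩

H on qubit 1 mixes each pair of kets that differ only in qubit 1: amplitudes (a, b) of (|…0…⟩, |…1…⟩) become ((a + b)/√2, (a − b)/√2). Kets absent from the input have amplitude 0.
(|00⟩, |01⟩): (a, b) = (0, 0.8315) → (0.588, -0.588)
(|10⟩, |11⟩): (a, b) = (0, 0.5556) → (0.3929, -0.3929)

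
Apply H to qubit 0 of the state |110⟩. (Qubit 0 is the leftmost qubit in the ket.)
1/√2|010⟩ - 1/√2|110⟩

H on qubit 0 mixes each pair of kets that differ only in qubit 0: amplitudes (a, b) of (|…0…⟩, |…1…⟩) become ((a + b)/√2, (a − b)/√2). Kets absent from the input have amplitude 0.
(|010⟩, |110⟩): (a, b) = (0, 1) → (1/√2, -1/√2)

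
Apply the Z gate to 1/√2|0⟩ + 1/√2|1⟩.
1/√2|0⟩ - 1/√2|1⟩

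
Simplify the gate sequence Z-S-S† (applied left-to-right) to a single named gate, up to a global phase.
Z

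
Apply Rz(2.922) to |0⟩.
(0.1096 - 0.994i)|0⟩

Rz(2.922) = [[e^(−iθ/2), 0], [0, e^(iθ/2)]] with e^(±iθ/2) = cos(θ/2) ± i·sin(θ/2); θ = 2.922, cos(θ/2) ≈ 0.109576, sin(θ/2) ≈ 0.993978.
With a = amp(|0⟩) = 1 and b = amp(|1⟩) = 0:
new amp(|0⟩) = (0.109576 - 0.993978i)·a = (0.1096 - 0.994i)
new amp(|1⟩) = (0.109576 + 0.993978i)·b = 0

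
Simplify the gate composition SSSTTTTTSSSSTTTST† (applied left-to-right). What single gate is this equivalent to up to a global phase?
T†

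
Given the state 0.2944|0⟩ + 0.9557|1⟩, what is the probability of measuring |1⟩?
0.9134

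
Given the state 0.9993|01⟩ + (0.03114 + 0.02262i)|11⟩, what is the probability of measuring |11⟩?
0.001481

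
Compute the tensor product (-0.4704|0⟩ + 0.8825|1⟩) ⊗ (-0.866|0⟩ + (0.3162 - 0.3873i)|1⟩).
0.4074|00⟩ + (-0.1487 + 0.1822i)|01⟩ - 0.7642|10⟩ + (0.279 - 0.3418i)|11⟩

amp(|b₁b₂…⟩) = product of the factor amplitudes for bits b₁, b₂, …; only kets whose every factor amplitude is nonzero survive.
|00⟩: (-0.4704)(-0.866) = 0.4074
|01⟩: (-0.4704)(0.3162 - 0.3873i) = (-0.1487 + 0.1822i)
|10⟩: (0.8825)(-0.866) = -0.7642
|11⟩: (0.8825)(0.3162 - 0.3873i) = (0.279 - 0.3418i)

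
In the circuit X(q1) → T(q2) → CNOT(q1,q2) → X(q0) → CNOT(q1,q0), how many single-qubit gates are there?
3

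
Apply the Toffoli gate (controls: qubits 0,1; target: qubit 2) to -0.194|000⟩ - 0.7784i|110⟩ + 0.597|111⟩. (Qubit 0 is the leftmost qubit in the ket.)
-0.194|000⟩ + 0.597|110⟩ - 0.7784i|111⟩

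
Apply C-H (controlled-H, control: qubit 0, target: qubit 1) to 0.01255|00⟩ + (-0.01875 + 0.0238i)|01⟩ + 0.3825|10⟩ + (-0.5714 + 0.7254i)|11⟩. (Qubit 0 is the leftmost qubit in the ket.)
0.01255|00⟩ + (-0.01875 + 0.0238i)|01⟩ + (-0.1336 + 0.5129i)|10⟩ + (0.6745 - 0.5129i)|11⟩

C-H leaves the control-|0⟩ kets |00⟩, |01⟩ unchanged and applies H to qubit 1 on the control-|1⟩ pair (|10⟩, |11⟩).
H = [[1/√2, 1/√2], [1/√2, -1/√2]].
With a = amp(|10⟩) = 0.3825 and b = amp(|11⟩) = (-0.5714 + 0.7254i):
new amp(|10⟩) = (1/√2)·a + (1/√2)·b = (-0.1336 + 0.5129i)
new amp(|11⟩) = (1/√2)·a + (-1/√2)·b = (0.6745 - 0.5129i)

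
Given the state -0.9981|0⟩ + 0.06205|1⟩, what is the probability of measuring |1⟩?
0.00385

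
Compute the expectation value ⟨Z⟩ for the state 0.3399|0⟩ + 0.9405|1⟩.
-0.769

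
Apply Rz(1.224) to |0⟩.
(0.8185 - 0.5745i)|0⟩

Rz(1.224) = [[e^(−iθ/2), 0], [0, e^(iθ/2)]] with e^(±iθ/2) = cos(θ/2) ± i·sin(θ/2); θ = 1.224, cos(θ/2) ≈ 0.818501, sin(θ/2) ≈ 0.574506.
With a = amp(|0⟩) = 1 and b = amp(|1⟩) = 0:
new amp(|0⟩) = (0.818501 - 0.574506i)·a = (0.8185 - 0.5745i)
new amp(|1⟩) = (0.818501 + 0.574506i)·b = 0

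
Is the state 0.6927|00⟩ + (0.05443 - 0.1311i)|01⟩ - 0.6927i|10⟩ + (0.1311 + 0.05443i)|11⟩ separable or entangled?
Entangled

Writing the state as a|00⟩ + b|01⟩ + c|10⟩ + d|11⟩, it is a product state iff ad − bc = 0.
Here (a, b, c, d) = (0.6927, (0.05443 - 0.1311i), -0.6927i, (0.1311 + 0.05443i)): ad − bc = (0.6927)(0.1311 + 0.05443i) − (0.05443 - 0.1311i)(-0.6927i) = (0.1816 + 0.07541i) ≠ 0, so the state is entangled.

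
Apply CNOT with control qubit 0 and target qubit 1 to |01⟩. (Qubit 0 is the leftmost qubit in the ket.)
|01⟩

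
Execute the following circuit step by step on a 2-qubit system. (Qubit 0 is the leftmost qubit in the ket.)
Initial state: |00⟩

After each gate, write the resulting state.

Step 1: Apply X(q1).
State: |01⟩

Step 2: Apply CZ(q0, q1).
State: |01⟩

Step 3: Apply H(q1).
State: 1/√2|00⟩ - 1/√2|01⟩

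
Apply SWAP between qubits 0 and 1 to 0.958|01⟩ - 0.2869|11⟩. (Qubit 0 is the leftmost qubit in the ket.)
0.958|10⟩ - 0.2869|11⟩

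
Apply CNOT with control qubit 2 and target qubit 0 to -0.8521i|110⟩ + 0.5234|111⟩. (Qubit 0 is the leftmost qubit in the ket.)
0.5234|011⟩ - 0.8521i|110⟩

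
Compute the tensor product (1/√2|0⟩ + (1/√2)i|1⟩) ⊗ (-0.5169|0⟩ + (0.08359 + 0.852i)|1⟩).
-0.3655|00⟩ + (0.05911 + 0.6025i)|01⟩ - 0.3655i|10⟩ + (-0.6025 + 0.05911i)|11⟩

amp(|b₁b₂…⟩) = product of the factor amplitudes for bits b₁, b₂, …; only kets whose every factor amplitude is nonzero survive.
|00⟩: (1/√2)(-0.5169) = -0.3655
|01⟩: (1/√2)(0.08359 + 0.852i) = (0.05911 + 0.6025i)
|10⟩: ((1/√2)i)(-0.5169) = -0.3655i
|11⟩: ((1/√2)i)(0.08359 + 0.852i) = (-0.6025 + 0.05911i)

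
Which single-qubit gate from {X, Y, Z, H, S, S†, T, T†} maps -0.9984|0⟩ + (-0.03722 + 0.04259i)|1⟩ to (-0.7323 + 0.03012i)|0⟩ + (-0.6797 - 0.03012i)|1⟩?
H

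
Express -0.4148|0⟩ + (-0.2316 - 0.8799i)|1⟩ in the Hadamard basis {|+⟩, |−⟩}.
(-0.4571 - 0.6222i)|+⟩ + (-0.1295 + 0.6222i)|−⟩

With |ψ⟩ = α|0⟩ + β|1⟩, the Hadamard-basis coefficients are ⟨+|ψ⟩ = (α + β)/√2 and ⟨−|ψ⟩ = (α − β)/√2.
Here α = -0.4148, β = (-0.2316 - 0.8799i): (α + β)/√2 = (-0.4571 - 0.6222i), (α − β)/√2 = (-0.1295 + 0.6222i).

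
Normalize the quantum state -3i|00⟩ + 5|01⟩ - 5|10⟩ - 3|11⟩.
-0.3638i|00⟩ + 0.6063|01⟩ - 0.6063|10⟩ - 0.3638|11⟩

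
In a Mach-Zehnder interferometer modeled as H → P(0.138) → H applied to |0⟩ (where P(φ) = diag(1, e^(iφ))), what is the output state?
(0.9952 + 0.06878i)|0⟩ + (0.004753 - 0.06878i)|1⟩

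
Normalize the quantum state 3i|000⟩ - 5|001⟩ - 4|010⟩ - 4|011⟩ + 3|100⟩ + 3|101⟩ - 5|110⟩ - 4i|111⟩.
0.2683i|000⟩ - 1/√5|001⟩ - 0.3578|010⟩ - 0.3578|011⟩ + 0.2683|100⟩ + 0.2683|101⟩ - 1/√5|110⟩ - 0.3578i|111⟩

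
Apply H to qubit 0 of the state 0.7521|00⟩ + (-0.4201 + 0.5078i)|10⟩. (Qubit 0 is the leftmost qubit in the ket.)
(0.2348 + 0.3591i)|00⟩ + (0.8289 - 0.3591i)|10⟩

H on qubit 0 mixes each pair of kets that differ only in qubit 0: amplitudes (a, b) of (|…0…⟩, |…1…⟩) become ((a + b)/√2, (a − b)/√2). Kets absent from the input have amplitude 0.
(|00⟩, |10⟩): (a, b) = (0.7521, (-0.4201 + 0.5078i)) → ((0.2348 + 0.3591i), (0.8289 - 0.3591i))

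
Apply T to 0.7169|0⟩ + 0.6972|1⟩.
0.7169|0⟩ + (0.493 + 0.493i)|1⟩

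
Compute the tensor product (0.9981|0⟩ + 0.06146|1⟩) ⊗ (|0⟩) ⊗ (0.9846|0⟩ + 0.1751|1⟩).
0.9827|000⟩ + 0.1748|001⟩ + 0.06051|100⟩ + 0.01076|101⟩

amp(|b₁b₂…⟩) = product of the factor amplitudes for bits b₁, b₂, …; only kets whose every factor amplitude is nonzero survive.
|000⟩: (0.9981)(1)(0.9846) = 0.9827
|001⟩: (0.9981)(1)(0.1751) = 0.1748
|100⟩: (0.06146)(1)(0.9846) = 0.06051
|101⟩: (0.06146)(1)(0.1751) = 0.01076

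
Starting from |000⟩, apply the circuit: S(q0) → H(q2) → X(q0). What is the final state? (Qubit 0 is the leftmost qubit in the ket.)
1/√2|100⟩ + 1/√2|101⟩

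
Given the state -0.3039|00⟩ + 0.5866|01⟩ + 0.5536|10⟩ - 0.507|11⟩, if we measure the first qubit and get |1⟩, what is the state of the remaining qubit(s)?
0.7375|0⟩ - 0.6754|1⟩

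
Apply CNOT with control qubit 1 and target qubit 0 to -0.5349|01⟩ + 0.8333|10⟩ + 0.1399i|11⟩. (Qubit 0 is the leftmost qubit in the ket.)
0.1399i|01⟩ + 0.8333|10⟩ - 0.5349|11⟩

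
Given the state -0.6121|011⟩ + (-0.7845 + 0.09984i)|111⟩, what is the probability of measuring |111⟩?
0.6254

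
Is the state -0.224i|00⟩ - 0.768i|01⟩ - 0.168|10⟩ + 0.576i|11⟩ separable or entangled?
Entangled

Writing the state as a|00⟩ + b|01⟩ + c|10⟩ + d|11⟩, it is a product state iff ad − bc = 0.
Here (a, b, c, d) = (-0.224i, -0.768i, -0.168, 0.576i): ad − bc = (-0.224i)(0.576i) − (-0.768i)(-0.168) = (0.129 - 0.129i) ≠ 0, so the state is entangled.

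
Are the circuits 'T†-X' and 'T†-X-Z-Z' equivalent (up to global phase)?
Yes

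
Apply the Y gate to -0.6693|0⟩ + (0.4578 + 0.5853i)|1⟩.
(0.5853 - 0.4578i)|0⟩ - 0.6693i|1⟩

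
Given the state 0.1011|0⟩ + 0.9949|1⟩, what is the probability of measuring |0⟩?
0.01022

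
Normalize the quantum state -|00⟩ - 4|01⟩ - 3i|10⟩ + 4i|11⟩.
-0.1543|00⟩ - 0.6172|01⟩ - 0.4629i|10⟩ + 0.6172i|11⟩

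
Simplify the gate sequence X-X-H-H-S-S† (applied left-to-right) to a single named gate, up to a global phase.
I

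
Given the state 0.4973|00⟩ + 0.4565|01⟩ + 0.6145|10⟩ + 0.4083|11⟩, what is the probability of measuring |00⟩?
0.2473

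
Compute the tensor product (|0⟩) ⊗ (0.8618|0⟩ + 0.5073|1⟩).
0.8618|00⟩ + 0.5073|01⟩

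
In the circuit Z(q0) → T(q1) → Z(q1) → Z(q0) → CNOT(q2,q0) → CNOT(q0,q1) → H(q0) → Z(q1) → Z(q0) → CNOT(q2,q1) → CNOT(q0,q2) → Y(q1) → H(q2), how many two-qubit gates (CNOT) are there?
4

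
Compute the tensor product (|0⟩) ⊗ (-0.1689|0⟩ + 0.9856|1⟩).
-0.1689|00⟩ + 0.9856|01⟩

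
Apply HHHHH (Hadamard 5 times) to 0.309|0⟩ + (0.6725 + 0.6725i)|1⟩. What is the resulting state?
(0.694 + 0.4755i)|0⟩ + (-0.257 - 0.4755i)|1⟩

H² = I, so H^5 = H: a single Hadamard. With (a, b) = (0.309, (0.6725 + 0.6725i)), H gives ((a + b)/√2, (a − b)/√2) = ((0.694 + 0.4755i), (-0.257 - 0.4755i)).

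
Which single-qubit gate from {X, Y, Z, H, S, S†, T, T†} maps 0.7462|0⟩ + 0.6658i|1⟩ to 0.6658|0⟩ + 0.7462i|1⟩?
Y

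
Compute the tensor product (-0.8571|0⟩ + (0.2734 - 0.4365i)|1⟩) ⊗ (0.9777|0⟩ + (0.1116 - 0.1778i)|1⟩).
-0.838|00⟩ + (-0.09565 + 0.1524i)|01⟩ + (0.2673 - 0.4268i)|10⟩ + (-0.0471 - 0.09732i)|11⟩

amp(|b₁b₂…⟩) = product of the factor amplitudes for bits b₁, b₂, …; only kets whose every factor amplitude is nonzero survive.
|00⟩: (-0.8571)(0.9777) = -0.838
|01⟩: (-0.8571)(0.1116 - 0.1778i) = (-0.09565 + 0.1524i)
|10⟩: (0.2734 - 0.4365i)(0.9777) = (0.2673 - 0.4268i)
|11⟩: (0.2734 - 0.4365i)(0.1116 - 0.1778i) = (-0.0471 - 0.09732i)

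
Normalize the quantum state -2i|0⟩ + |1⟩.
-0.8944i|0⟩ + 1/√5|1⟩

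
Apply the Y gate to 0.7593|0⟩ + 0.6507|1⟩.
-0.6507i|0⟩ + 0.7593i|1⟩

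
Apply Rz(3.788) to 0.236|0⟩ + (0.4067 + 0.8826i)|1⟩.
(-0.07496 - 0.2238i)|0⟩ + (-0.9661 + 0.1053i)|1⟩

Rz(3.788) = [[e^(−iθ/2), 0], [0, e^(iθ/2)]] with e^(±iθ/2) = cos(θ/2) ± i·sin(θ/2); θ = 3.788, cos(θ/2) ≈ -0.317606, sin(θ/2) ≈ 0.948223.
With a = amp(|0⟩) = 0.236 and b = amp(|1⟩) = (0.4067 + 0.8826i):
new amp(|0⟩) = (-0.317606 - 0.948223i)·a = (-0.07496 - 0.2238i)
new amp(|1⟩) = (-0.317606 + 0.948223i)·b = (-0.9661 + 0.1053i)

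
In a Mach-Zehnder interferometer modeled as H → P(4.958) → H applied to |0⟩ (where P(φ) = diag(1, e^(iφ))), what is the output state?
(0.6216 - 0.485i)|0⟩ + (0.3784 + 0.485i)|1⟩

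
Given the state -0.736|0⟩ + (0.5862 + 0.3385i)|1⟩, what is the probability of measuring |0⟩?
0.5417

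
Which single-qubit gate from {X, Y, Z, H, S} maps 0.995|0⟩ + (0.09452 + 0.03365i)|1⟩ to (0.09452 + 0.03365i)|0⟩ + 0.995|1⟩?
X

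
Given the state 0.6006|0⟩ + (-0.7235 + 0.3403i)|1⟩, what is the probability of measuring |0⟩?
0.3607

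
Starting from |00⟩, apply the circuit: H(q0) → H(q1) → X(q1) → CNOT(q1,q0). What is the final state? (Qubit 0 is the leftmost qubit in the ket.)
1/2|00⟩ + 1/2|01⟩ + 1/2|10⟩ + 1/2|11⟩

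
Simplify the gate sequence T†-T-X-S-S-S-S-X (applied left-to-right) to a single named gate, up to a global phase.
I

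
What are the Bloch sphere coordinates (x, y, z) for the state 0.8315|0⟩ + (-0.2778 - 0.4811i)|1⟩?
(-0.462, -0.8001, 0.3828)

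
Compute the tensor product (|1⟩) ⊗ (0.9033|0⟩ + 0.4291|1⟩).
0.9033|10⟩ + 0.4291|11⟩

amp(|b₁b₂…⟩) = product of the factor amplitudes for bits b₁, b₂, …; only kets whose every factor amplitude is nonzero survive.
|10⟩: (1)(0.9033) = 0.9033
|11⟩: (1)(0.4291) = 0.4291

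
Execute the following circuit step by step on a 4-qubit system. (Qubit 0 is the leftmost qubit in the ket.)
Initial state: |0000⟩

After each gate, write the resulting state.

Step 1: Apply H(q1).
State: 1/√2|0000⟩ + 1/√2|0100⟩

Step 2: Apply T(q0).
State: 1/√2|0000⟩ + 1/√2|0100⟩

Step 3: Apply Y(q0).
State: (1/√2)i|1000⟩ + (1/√2)i|1100⟩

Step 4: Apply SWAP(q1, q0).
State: (1/√2)i|0100⟩ + (1/√2)i|1100⟩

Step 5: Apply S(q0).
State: (1/√2)i|0100⟩ - 1/√2|1100⟩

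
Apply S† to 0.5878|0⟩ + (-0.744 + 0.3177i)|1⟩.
0.5878|0⟩ + (0.3177 + 0.744i)|1⟩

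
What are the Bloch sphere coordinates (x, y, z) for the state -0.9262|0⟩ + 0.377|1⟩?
(-0.6984, 0, 0.7157)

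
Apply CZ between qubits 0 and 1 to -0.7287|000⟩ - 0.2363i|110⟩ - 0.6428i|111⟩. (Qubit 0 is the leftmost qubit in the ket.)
-0.7287|000⟩ + 0.2363i|110⟩ + 0.6428i|111⟩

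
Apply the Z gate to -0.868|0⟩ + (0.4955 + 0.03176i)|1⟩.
-0.868|0⟩ + (-0.4955 - 0.03176i)|1⟩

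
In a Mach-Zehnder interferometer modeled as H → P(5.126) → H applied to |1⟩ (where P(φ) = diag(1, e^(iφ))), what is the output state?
(0.299 + 0.4578i)|0⟩ + (0.701 - 0.4578i)|1⟩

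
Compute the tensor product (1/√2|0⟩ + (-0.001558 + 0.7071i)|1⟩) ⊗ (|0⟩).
1/√2|00⟩ + (-0.001558 + 0.7071i)|10⟩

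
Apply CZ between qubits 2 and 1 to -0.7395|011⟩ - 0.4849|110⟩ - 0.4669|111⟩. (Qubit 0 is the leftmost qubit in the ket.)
0.7395|011⟩ - 0.4849|110⟩ + 0.4669|111⟩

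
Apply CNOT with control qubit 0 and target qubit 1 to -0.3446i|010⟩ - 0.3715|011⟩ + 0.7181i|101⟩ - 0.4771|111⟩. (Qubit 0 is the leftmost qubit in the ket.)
-0.3446i|010⟩ - 0.3715|011⟩ - 0.4771|101⟩ + 0.7181i|111⟩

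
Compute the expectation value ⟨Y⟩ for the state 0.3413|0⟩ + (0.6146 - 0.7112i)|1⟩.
-0.4855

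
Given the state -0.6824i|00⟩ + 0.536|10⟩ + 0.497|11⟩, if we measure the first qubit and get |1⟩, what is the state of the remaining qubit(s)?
0.7333|0⟩ + 0.6799|1⟩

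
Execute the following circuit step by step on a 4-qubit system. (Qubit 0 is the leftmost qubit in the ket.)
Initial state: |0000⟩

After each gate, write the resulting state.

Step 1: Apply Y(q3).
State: i|0001⟩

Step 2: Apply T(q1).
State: i|0001⟩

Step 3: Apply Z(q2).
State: i|0001⟩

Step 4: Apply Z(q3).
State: -i|0001⟩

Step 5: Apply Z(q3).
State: i|0001⟩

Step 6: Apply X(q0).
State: i|1001⟩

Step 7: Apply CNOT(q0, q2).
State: i|1011⟩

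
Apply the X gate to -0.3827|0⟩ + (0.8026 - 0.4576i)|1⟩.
(0.8026 - 0.4576i)|0⟩ - 0.3827|1⟩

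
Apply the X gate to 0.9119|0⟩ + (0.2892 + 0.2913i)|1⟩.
(0.2892 + 0.2913i)|0⟩ + 0.9119|1⟩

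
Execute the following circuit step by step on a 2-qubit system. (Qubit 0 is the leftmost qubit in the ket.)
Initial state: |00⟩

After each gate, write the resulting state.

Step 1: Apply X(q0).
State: |10⟩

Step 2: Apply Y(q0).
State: -i|00⟩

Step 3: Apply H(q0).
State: -(1/√2)i|00⟩ - (1/√2)i|10⟩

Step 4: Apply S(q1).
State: -(1/√2)i|00⟩ - (1/√2)i|10⟩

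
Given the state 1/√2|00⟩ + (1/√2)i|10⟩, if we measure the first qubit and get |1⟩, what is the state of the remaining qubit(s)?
i|0⟩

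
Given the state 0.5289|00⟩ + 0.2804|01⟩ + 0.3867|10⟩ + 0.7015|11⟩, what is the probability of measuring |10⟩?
0.1495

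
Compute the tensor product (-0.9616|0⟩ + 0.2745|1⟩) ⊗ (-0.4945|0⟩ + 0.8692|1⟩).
0.4755|00⟩ - 0.8358|01⟩ - 0.1357|10⟩ + 0.2386|11⟩

amp(|b₁b₂…⟩) = product of the factor amplitudes for bits b₁, b₂, …; only kets whose every factor amplitude is nonzero survive.
|00⟩: (-0.9616)(-0.4945) = 0.4755
|01⟩: (-0.9616)(0.8692) = -0.8358
|10⟩: (0.2745)(-0.4945) = -0.1357
|11⟩: (0.2745)(0.8692) = 0.2386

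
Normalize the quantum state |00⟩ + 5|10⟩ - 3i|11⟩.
0.169|00⟩ + 0.8452|10⟩ - 0.5071i|11⟩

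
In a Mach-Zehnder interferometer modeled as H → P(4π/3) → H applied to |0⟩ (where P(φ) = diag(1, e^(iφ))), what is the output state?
(0.25 - 0.433i)|0⟩ + (0.75 + 0.433i)|1⟩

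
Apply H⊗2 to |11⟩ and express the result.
1/2|00⟩ - 1/2|01⟩ - 1/2|10⟩ + 1/2|11⟩

H⊗2 gives amp(|y⟩) = (1/2) Σ_x (−1)^(x·y) amp(|x⟩), where x·y is the number of positions in which both x and y have a 1.
|00⟩: (1)/2 = 1/2
|01⟩: (-1)/2 = -1/2
|10⟩: (-1)/2 = -1/2
|11⟩: (1)/2 = 1/2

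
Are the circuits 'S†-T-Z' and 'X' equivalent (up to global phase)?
No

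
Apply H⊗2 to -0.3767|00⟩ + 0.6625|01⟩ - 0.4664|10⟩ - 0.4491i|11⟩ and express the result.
(-0.0903 - 0.2246i)|00⟩ + (-0.7528 + 0.2246i)|01⟩ + (0.3761 + 0.2246i)|10⟩ + (-0.2864 - 0.2246i)|11⟩

H⊗2 gives amp(|y⟩) = (1/2) Σ_x (−1)^(x·y) amp(|x⟩), where x·y is the number of positions in which both x and y have a 1.
|00⟩: (-0.3767 + 0.6625 - 0.4664 - 0.4491i)/2 = (-0.0903 - 0.2246i)
|01⟩: (-0.3767 - 0.6625 - 0.4664 + 0.4491i)/2 = (-0.7528 + 0.2246i)
|10⟩: (-0.3767 + 0.6625 + 0.4664 + 0.4491i)/2 = (0.3761 + 0.2246i)
|11⟩: (-0.3767 - 0.6625 + 0.4664 - 0.4491i)/2 = (-0.2864 - 0.2246i)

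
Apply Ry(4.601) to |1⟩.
-0.7454|0⟩ - 0.6666|1⟩

Ry(4.601) = [[cos(θ/2), −sin(θ/2)], [sin(θ/2), cos(θ/2)]]; θ = 4.601, cos(θ/2) ≈ -0.666649, sin(θ/2) ≈ 0.745372.
With a = amp(|0⟩) = 0 and b = amp(|1⟩) = 1:
new amp(|0⟩) = (-0.666649)·a + (-0.745372)·b = -0.7454
new amp(|1⟩) = (0.745372)·a + (-0.666649)·b = -0.6666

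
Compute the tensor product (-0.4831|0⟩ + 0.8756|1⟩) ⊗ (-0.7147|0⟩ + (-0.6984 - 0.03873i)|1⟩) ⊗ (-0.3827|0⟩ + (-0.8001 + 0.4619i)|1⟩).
-0.1321|000⟩ + (-0.2763 + 0.1595i)|001⟩ + (-0.1291 - 0.00716i)|010⟩ + (-0.2786 + 0.1409i)|011⟩ + 0.2395|100⟩ + (0.5007 - 0.2891i)|101⟩ + (0.234 + 0.01298i)|110⟩ + (0.5049 - 0.2553i)|111⟩

amp(|b₁b₂…⟩) = product of the factor amplitudes for bits b₁, b₂, …; only kets whose every factor amplitude is nonzero survive.
|000⟩: (-0.4831)(-0.7147)(-0.3827) = -0.1321
|001⟩: (-0.4831)(-0.7147)(-0.8001 + 0.4619i) = (-0.2763 + 0.1595i)
|010⟩: (-0.4831)(-0.6984 - 0.03873i)(-0.3827) = (-0.1291 - 0.00716i)
|011⟩: (-0.4831)(-0.6984 - 0.03873i)(-0.8001 + 0.4619i) = (-0.2786 + 0.1409i)
|100⟩: (0.8756)(-0.7147)(-0.3827) = 0.2395
|101⟩: (0.8756)(-0.7147)(-0.8001 + 0.4619i) = (0.5007 - 0.2891i)
|110⟩: (0.8756)(-0.6984 - 0.03873i)(-0.3827) = (0.234 + 0.01298i)
|111⟩: (0.8756)(-0.6984 - 0.03873i)(-0.8001 + 0.4619i) = (0.5049 - 0.2553i)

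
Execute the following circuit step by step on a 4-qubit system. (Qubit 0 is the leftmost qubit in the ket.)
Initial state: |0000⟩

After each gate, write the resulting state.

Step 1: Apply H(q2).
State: 1/√2|0000⟩ + 1/√2|0010⟩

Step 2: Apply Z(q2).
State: 1/√2|0000⟩ - 1/√2|0010⟩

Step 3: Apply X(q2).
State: -1/√2|0000⟩ + 1/√2|0010⟩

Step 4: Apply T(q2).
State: -1/√2|0000⟩ + (1/2 + (1/2)i)|0010⟩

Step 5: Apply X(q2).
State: (1/2 + (1/2)i)|0000⟩ - 1/√2|0010⟩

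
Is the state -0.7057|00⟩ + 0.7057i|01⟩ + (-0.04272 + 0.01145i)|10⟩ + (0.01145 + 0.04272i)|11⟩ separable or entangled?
Separable

Writing the state as a|00⟩ + b|01⟩ + c|10⟩ + d|11⟩, it is a product state iff ad − bc = 0.
Here (a, b, c, d) = (-0.7057, 0.7057i, (-0.04272 + 0.01145i), (0.01145 + 0.04272i)): ad − bc = (-0.7057)(0.01145 + 0.04272i) − (0.7057i)(-0.04272 + 0.01145i) = 0, so the state is separable.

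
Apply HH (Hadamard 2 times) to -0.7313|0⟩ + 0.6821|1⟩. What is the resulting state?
-0.7313|0⟩ + 0.6821|1⟩

H² = I, so an even number of Hadamards cancels: H^2 = I and the state is unchanged.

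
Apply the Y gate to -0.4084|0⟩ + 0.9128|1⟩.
-0.9128i|0⟩ - 0.4084i|1⟩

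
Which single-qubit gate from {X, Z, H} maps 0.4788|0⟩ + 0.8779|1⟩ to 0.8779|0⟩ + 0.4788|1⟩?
X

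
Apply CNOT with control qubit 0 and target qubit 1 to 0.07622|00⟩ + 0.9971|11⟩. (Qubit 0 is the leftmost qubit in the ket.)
0.07622|00⟩ + 0.9971|10⟩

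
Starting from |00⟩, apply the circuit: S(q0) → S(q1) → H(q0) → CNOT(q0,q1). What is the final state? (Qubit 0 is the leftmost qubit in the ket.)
1/√2|00⟩ + 1/√2|11⟩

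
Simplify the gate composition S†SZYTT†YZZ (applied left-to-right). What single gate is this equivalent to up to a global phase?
Z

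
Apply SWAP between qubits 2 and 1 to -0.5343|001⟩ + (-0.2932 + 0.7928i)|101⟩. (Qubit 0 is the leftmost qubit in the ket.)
-0.5343|010⟩ + (-0.2932 + 0.7928i)|110⟩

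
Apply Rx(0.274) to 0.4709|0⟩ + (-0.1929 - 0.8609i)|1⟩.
(0.3489 + 0.02634i)|0⟩ + (-0.1911 - 0.9171i)|1⟩

Rx(0.274) = [[cos(θ/2), −i·sin(θ/2)], [−i·sin(θ/2), cos(θ/2)]]; θ = 0.274, cos(θ/2) ≈ 0.99063, sin(θ/2) ≈ 0.136572.
With a = amp(|0⟩) = 0.4709 and b = amp(|1⟩) = (-0.1929 - 0.8609i):
new amp(|0⟩) = (0.99063)·a + (-0.136572i)·b = (0.3489 + 0.02634i)
new amp(|1⟩) = (-0.136572i)·a + (0.99063)·b = (-0.1911 - 0.9171i)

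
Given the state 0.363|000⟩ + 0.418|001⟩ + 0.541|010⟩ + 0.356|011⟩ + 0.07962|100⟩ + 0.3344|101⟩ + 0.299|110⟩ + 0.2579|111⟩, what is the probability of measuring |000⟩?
0.1318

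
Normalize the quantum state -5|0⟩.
-|0⟩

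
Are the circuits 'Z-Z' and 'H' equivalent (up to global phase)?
No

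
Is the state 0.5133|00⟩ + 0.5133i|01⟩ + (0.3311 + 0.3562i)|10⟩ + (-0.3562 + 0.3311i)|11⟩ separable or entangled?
Separable

Writing the state as a|00⟩ + b|01⟩ + c|10⟩ + d|11⟩, it is a product state iff ad − bc = 0.
Here (a, b, c, d) = (0.5133, 0.5133i, (0.3311 + 0.3562i), (-0.3562 + 0.3311i)): ad − bc = (0.5133)(-0.3562 + 0.3311i) − (0.5133i)(0.3311 + 0.3562i) = 0, so the state is separable.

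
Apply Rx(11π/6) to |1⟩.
-0.2588i|0⟩ - 0.9659|1⟩

Rx(11π/6) = [[cos(θ/2), −i·sin(θ/2)], [−i·sin(θ/2), cos(θ/2)]]; θ = 11π/6, cos(θ/2) ≈ -0.965926, sin(θ/2) ≈ 0.258819.
With a = amp(|0⟩) = 0 and b = amp(|1⟩) = 1:
new amp(|0⟩) = (-0.965926)·a + (-0.258819i)·b = -0.2588i
new amp(|1⟩) = (-0.258819i)·a + (-0.965926)·b = -0.9659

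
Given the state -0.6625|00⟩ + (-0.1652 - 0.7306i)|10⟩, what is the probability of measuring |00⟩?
0.4389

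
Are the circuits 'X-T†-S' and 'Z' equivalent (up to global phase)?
No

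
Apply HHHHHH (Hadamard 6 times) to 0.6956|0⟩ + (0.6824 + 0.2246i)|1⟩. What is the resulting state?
0.6956|0⟩ + (0.6824 + 0.2246i)|1⟩

H² = I, so an even number of Hadamards cancels: H^6 = I and the state is unchanged.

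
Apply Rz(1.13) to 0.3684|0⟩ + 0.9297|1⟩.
(0.3111 - 0.1972i)|0⟩ + (0.7852 + 0.4978i)|1⟩

Rz(1.13) = [[e^(−iθ/2), 0], [0, e^(iθ/2)]] with e^(±iθ/2) = cos(θ/2) ± i·sin(θ/2); θ = 1.13, cos(θ/2) ≈ 0.844589, sin(θ/2) ≈ 0.535416.
With a = amp(|0⟩) = 0.3684 and b = amp(|1⟩) = 0.9297:
new amp(|0⟩) = (0.844589 - 0.535416i)·a = (0.3111 - 0.1972i)
new amp(|1⟩) = (0.844589 + 0.535416i)·b = (0.7852 + 0.4978i)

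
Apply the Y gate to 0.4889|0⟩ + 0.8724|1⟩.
-0.8724i|0⟩ + 0.4889i|1⟩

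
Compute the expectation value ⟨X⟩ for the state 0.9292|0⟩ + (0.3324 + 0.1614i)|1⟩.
0.6177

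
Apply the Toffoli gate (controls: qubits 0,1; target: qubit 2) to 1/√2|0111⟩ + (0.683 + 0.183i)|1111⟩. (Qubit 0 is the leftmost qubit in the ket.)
1/√2|0111⟩ + (0.683 + 0.183i)|1101⟩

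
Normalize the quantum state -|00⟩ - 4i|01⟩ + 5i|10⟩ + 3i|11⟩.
-0.14|00⟩ - 0.5601i|01⟩ + 0.7001i|10⟩ + 0.4201i|11⟩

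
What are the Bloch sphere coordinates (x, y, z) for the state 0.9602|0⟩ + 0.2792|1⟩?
(0.5362, 0, 0.844)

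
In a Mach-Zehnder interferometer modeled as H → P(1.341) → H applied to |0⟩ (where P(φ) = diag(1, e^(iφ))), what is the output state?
(0.6139 + 0.4869i)|0⟩ + (0.3861 - 0.4869i)|1⟩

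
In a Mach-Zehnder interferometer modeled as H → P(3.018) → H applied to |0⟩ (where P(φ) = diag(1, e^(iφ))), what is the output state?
(0.003814 + 0.06164i)|0⟩ + (0.9962 - 0.06164i)|1⟩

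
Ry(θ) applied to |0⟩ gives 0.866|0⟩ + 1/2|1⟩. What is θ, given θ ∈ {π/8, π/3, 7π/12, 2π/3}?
π/3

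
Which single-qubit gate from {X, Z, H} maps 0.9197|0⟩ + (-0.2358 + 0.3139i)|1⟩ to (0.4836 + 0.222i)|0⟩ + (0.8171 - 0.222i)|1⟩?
H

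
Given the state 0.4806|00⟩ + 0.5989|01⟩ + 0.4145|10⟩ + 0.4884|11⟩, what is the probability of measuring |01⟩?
0.3587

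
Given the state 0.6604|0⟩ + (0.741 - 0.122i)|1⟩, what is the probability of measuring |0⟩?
0.4361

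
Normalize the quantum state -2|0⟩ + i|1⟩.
-0.8944|0⟩ + (1/√5)i|1⟩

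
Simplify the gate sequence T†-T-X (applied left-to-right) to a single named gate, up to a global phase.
X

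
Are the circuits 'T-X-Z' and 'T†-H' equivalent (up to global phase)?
No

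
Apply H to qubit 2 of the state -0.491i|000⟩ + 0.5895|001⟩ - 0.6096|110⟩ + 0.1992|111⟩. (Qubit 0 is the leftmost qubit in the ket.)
(0.4168 - 0.3472i)|000⟩ + (-0.4168 - 0.3472i)|001⟩ - 0.2902|110⟩ - 0.5719|111⟩

H on qubit 2 mixes each pair of kets that differ only in qubit 2: amplitudes (a, b) of (|…0…⟩, |…1…⟩) become ((a + b)/√2, (a − b)/√2). Kets absent from the input have amplitude 0.
(|000⟩, |001⟩): (a, b) = (-0.491i, 0.5895) → ((0.4168 - 0.3472i), (-0.4168 - 0.3472i))
(|110⟩, |111⟩): (a, b) = (-0.6096, 0.1992) → (-0.2902, -0.5719)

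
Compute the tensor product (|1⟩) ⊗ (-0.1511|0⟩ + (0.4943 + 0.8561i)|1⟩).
-0.1511|10⟩ + (0.4943 + 0.8561i)|11⟩

amp(|b₁b₂…⟩) = product of the factor amplitudes for bits b₁, b₂, …; only kets whose every factor amplitude is nonzero survive.
|10⟩: (1)(-0.1511) = -0.1511
|11⟩: (1)(0.4943 + 0.8561i) = (0.4943 + 0.8561i)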